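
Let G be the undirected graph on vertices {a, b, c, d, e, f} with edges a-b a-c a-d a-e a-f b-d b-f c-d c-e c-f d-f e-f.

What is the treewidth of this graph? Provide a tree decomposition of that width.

Treewidth 3.
One optimal decomposition is:
Bags: B1 = {a, c, e, f}  B2 = {a, c, d, f}  B3 = {a, b, d, f}
Tree: B1–B2, B2–B3

Each bag holds 4 vertices, so the decomposition has width 3, which upper-bounds the treewidth. On the other hand G contains the 4-clique {a, c, d, f}. A clique must lie in a single bag of any decomposition, so no decomposition can have width below 3. The upper and lower bounds meet at 3, so that is the treewidth.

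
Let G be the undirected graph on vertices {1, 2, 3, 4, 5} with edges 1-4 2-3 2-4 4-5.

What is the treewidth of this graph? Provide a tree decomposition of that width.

Each bag holds 2 vertices, so the decomposition has width 1, which upper-bounds the treewidth. G has an edge, so its treewidth is at least 1. Combining the bounds, tw(G) = 1.

Treewidth 1.
One such decomposition:
Bags: B1 = {2, 4}  B2 = {4, 5}  B3 = {2, 3}  B4 = {1, 4}
Tree: B1–B2, B1–B3, B2–B4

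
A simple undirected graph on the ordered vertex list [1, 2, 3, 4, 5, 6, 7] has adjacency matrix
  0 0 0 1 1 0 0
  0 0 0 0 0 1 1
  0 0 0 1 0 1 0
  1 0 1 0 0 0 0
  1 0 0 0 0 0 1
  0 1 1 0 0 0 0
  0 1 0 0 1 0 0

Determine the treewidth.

A width-2 tree decomposition is:
Bags: B1 = {2, 3, 6}  B2 = {2, 3, 4}  B3 = {1, 2, 4}  B4 = {1, 2, 5}  B5 = {2, 5, 7}
Tree: B1–B2, B2–B3, B3–B4, B4–B5
Each bag holds 3 vertices, so the decomposition has width 2, which upper-bounds the treewidth. The edges 2–6–3–4–1–5–7–2 form a cycle, so G is not a tree and its treewidth is at least 2. The upper and lower bounds meet at 2, so that is the treewidth.

2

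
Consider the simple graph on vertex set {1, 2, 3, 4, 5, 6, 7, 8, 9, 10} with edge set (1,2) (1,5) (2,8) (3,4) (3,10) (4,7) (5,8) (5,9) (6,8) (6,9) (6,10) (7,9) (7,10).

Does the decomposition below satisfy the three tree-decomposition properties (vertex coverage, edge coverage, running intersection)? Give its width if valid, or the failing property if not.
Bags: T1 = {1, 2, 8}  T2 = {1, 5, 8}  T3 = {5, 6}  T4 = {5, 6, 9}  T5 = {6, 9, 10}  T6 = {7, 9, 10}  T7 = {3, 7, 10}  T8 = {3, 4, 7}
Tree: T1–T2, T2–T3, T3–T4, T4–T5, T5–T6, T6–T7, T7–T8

No — edge (8,6) lies in no bag.

A tree decomposition must satisfy three properties: every vertex lies in some bag; for every edge, both endpoints lie together in some bag; and for every vertex, the bags containing it form a connected subtree. Here edge (8,6) lies in no bag, so the decomposition is invalid.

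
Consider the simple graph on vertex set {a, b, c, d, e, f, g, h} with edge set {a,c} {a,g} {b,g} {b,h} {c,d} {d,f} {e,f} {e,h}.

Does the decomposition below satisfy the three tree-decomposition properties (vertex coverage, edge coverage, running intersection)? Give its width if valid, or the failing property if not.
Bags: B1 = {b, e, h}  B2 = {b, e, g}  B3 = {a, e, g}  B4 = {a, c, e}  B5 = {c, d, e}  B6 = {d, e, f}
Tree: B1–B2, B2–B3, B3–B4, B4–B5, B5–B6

Yes; width 2.

Checking the three conditions: (i) the bags cover all of {a, b, c, d, e, f, g, h}; (ii) for each edge, some bag contains both endpoints; (iii) the bags containing any fixed vertex form a subtree. All hold, so the decomposition is valid with width 3 − 1 = 2.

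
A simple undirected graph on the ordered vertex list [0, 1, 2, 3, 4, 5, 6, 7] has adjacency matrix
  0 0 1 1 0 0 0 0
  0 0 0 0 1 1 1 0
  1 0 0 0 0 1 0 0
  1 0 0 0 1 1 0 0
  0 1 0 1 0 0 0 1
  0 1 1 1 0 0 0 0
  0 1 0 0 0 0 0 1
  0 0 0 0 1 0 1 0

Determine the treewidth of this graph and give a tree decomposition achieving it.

Each bag holds 3 vertices, so the decomposition has width 2, which upper-bounds the treewidth. For the lower bound, G contains the cycle 6–7–4–1–6, so G is not a forest; only forests have treewidth ≤ 1, hence tw(G) ≥ 2. The upper and lower bounds meet at 2, so that is the treewidth.

Treewidth 2.
One optimal decomposition is:
Bags: B1 = {1, 6, 7}  B2 = {1, 4, 7}  B3 = {1, 4, 5}  B4 = {3, 4, 5}  B5 = {2, 3, 5}  B6 = {0, 2, 3}
Tree: B1–B2, B2–B3, B3–B4, B4–B5, B5–B6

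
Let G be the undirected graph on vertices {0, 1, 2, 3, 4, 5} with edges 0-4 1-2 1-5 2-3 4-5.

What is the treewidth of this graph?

A width-1 tree decomposition is:
Bags: B1 = {2, 3}  B2 = {1, 2}  B3 = {1, 5}  B4 = {4, 5}  B5 = {0, 4}
Tree: B1–B2, B2–B3, B3–B4, B4–B5
The largest bag has 2 vertices, giving width 1; this decomposition certifies tw(G) ≤ 1. Since G has at least one edge (e.g. 3–2), it is not an edgeless graph, so tw(G) ≥ 1. Combining the bounds, tw(G) = 1.

1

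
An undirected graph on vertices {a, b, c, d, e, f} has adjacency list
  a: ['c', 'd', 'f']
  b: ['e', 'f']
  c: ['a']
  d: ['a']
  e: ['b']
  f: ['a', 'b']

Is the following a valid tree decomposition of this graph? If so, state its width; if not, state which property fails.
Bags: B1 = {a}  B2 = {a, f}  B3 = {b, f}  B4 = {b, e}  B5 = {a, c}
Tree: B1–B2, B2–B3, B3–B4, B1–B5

A tree decomposition must satisfy three properties: every vertex lies in some bag; for every edge, both endpoints lie together in some bag; and for every vertex, the bags containing it form a connected subtree. Here vertex d appears in no bag, so the decomposition is invalid.

No — vertex d appears in no bag.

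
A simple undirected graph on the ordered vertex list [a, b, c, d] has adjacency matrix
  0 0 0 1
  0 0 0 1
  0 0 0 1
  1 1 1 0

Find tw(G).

1

A width-1 tree decomposition is:
Bags: B1 = {a, d}  B2 = {b, d}  B3 = {c, d}
Tree: B1–B2, B1–B3
Every bag has size at most 2, so the width is 2 − 1 = 1 and tw(G) ≤ 1. Since G has at least one edge (e.g. d–a), it is not an edgeless graph, so tw(G) ≥ 1. Hence tw(G) = 1 exactly.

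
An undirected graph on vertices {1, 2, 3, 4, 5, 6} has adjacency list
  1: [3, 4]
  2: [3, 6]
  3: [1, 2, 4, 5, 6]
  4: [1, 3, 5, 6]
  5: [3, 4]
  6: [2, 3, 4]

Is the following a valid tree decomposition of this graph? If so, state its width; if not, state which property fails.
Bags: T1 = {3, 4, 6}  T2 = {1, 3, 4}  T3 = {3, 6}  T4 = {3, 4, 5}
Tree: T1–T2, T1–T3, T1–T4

No — vertex 2 appears in no bag.

A tree decomposition must satisfy three properties: every vertex lies in some bag; for every edge, both endpoints lie together in some bag; and for every vertex, the bags containing it form a connected subtree. Here vertex 2 appears in no bag, so the decomposition is invalid.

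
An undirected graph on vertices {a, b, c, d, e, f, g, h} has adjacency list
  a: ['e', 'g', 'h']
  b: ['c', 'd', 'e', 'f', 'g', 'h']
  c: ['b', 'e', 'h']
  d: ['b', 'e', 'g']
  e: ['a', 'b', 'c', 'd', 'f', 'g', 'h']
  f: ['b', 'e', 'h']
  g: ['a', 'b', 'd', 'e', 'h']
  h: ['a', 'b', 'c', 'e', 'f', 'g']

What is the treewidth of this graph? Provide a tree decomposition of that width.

Each bag holds 4 vertices, so the decomposition has width 3, which upper-bounds the treewidth. For the lower bound, the 4 vertices {b, d, e, g} are pairwise adjacent, and any tree decomposition puts a clique entirely inside one bag — forcing width ≥ 3. Combining the bounds, tw(G) = 3.

Treewidth 3.
One such decomposition:
Bags: B1 = {b, e, g, h}  B2 = {b, d, e, g}  B3 = {a, e, g, h}  B4 = {b, c, e, h}  B5 = {b, e, f, h}
Tree: B1–B2, B1–B3, B1–B4, B4–B5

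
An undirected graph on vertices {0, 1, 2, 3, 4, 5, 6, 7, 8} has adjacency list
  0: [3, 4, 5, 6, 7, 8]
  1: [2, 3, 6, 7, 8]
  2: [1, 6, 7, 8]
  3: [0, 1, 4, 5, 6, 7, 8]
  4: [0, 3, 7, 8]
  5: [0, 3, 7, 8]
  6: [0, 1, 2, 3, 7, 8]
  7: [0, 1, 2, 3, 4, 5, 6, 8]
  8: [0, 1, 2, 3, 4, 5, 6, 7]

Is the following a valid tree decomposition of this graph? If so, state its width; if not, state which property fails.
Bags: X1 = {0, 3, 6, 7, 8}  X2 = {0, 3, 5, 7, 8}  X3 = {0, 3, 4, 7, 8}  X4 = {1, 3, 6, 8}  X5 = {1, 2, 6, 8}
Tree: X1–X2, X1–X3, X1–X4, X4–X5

A tree decomposition must satisfy three properties: every vertex lies in some bag; for every edge, both endpoints lie together in some bag; and for every vertex, the bags containing it form a connected subtree. Here edge (7,1) lies in no bag, so the decomposition is invalid.

No — edge (7,1) lies in no bag.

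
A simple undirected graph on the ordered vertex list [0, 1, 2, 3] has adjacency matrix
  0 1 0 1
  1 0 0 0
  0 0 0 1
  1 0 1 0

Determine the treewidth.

A width-1 tree decomposition is:
Bags: B1 = {0, 3}  B2 = {0, 1}  B3 = {2, 3}
Tree: B1–B2, B1–B3
The largest bag has 2 vertices, giving width 1; this decomposition certifies tw(G) ≤ 1. G has an edge, so its treewidth is at least 1. Therefore the treewidth is 1.

1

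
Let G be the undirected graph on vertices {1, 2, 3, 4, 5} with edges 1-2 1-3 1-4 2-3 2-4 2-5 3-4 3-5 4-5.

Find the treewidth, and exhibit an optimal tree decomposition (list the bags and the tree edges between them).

Treewidth 3.
One optimal decomposition is:
Bags: B1 = {1, 2, 3, 4}  B2 = {2, 3, 4, 5}
Tree: B1–B2

Every bag has size at most 4, so the width is 4 − 1 = 3 and tw(G) ≤ 3. For the lower bound, the 4 vertices {1, 2, 3, 4} are pairwise adjacent, and any tree decomposition puts a clique entirely inside one bag — forcing width ≥ 3. Therefore the treewidth is 3.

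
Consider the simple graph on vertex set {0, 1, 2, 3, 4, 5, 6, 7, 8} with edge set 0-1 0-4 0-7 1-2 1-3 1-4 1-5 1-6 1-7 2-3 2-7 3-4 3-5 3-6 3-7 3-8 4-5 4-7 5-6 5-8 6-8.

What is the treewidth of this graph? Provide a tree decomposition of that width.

The largest bag has 4 vertices, giving width 3; this decomposition certifies tw(G) ≤ 3. For the lower bound, the 4 vertices {3, 5, 6, 8} are pairwise adjacent, and any tree decomposition puts a clique entirely inside one bag — forcing width ≥ 3. Combining the bounds, tw(G) = 3.

Treewidth 3.
One optimal decomposition is:
Bags: B1 = {1, 2, 3, 7}  B2 = {1, 3, 4, 7}  B3 = {1, 3, 4, 5}  B4 = {1, 3, 5, 6}  B5 = {0, 1, 4, 7}  B6 = {3, 5, 6, 8}
Tree: B1–B2, B2–B3, B3–B4, B2–B5, B4–B6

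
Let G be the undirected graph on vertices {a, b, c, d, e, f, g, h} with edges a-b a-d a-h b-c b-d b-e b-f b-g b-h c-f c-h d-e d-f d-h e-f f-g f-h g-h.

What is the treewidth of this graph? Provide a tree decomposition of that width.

Treewidth 3.
Bags: B1 = {b, d, f, h}  B2 = {a, b, d, h}  B3 = {b, c, f, h}  B4 = {b, f, g, h}  B5 = {b, d, e, f}
Tree: B1–B2, B1–B3, B3–B4, B1–B5

Every bag has size at most 4, so the width is 4 − 1 = 3 and tw(G) ≤ 3. For the lower bound, the 4 vertices {a, b, d, h} are pairwise adjacent, and any tree decomposition puts a clique entirely inside one bag — forcing width ≥ 3. The upper and lower bounds meet at 3, so that is the treewidth.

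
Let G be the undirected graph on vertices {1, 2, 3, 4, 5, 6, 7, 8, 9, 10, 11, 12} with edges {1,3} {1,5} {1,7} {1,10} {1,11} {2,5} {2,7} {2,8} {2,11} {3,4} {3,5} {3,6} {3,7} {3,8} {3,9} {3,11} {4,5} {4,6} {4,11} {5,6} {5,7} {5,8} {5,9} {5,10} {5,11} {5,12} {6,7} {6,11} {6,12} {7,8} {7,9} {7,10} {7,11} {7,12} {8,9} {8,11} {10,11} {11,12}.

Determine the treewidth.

4

A width-4 tree decomposition is:
Bags: B1 = {3, 5, 6, 7, 11}  B2 = {1, 3, 5, 7, 11}  B3 = {3, 5, 7, 8, 11}  B4 = {3, 4, 5, 6, 11}  B5 = {3, 5, 7, 8, 9}  B6 = {2, 5, 7, 8, 11}  B7 = {1, 5, 7, 10, 11}  B8 = {5, 6, 7, 11, 12}
Tree: B1–B2, B1–B3, B1–B4, B3–B5, B3–B6, B2–B7, B1–B8
Each bag holds 5 vertices, so the decomposition has width 4, which upper-bounds the treewidth. Conversely, {3, 4, 5, 6, 11} is a clique of size 5, and the vertices of any clique must share a bag in every tree decomposition; so some bag has ≥ 5 vertices and tw(G) ≥ 4. Therefore the treewidth is 4.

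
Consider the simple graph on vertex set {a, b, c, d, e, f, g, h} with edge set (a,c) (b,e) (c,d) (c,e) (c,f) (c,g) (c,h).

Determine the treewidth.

1

A width-1 tree decomposition is:
Bags: B1 = {a, c}  B2 = {c, h}  B3 = {c, e}  B4 = {c, d}  B5 = {b, e}  B6 = {c, g}  B7 = {c, f}
Tree: B1–B2, B1–B3, B3–B4, B3–B5, B1–B6, B6–B7
Every bag has size at most 2, so the width is 2 − 1 = 1 and tw(G) ≤ 1. Since G has at least one edge (e.g. c–a), it is not an edgeless graph, so tw(G) ≥ 1. The upper and lower bounds meet at 1, so that is the treewidth.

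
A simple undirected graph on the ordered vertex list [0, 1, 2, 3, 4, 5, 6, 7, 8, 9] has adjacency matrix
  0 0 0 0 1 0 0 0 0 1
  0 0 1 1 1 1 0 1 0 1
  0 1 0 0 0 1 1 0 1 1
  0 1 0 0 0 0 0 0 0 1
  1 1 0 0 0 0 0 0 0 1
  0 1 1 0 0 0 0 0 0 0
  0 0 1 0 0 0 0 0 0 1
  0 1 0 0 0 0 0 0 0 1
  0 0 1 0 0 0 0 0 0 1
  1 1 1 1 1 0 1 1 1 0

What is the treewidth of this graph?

A width-2 tree decomposition is:
Bags: B1 = {1, 4, 9}  B2 = {1, 2, 9}  B3 = {0, 4, 9}  B4 = {1, 7, 9}  B5 = {1, 2, 5}  B6 = {2, 8, 9}  B7 = {2, 6, 9}  B8 = {1, 3, 9}
Tree: B1–B2, B1–B3, B2–B4, B2–B5, B2–B6, B2–B7, B2–B8
Each bag holds 3 vertices, so the decomposition has width 2, which upper-bounds the treewidth. Conversely, {0, 4, 9} is a clique of size 3, and the vertices of any clique must share a bag in every tree decomposition; so some bag has ≥ 3 vertices and tw(G) ≥ 2. The upper and lower bounds meet at 2, so that is the treewidth.

2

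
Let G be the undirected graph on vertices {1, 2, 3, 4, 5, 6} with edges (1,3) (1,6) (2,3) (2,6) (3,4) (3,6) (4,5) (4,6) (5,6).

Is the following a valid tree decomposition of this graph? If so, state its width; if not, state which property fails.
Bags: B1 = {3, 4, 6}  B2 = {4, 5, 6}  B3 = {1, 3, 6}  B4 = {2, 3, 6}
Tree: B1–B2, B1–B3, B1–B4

Vertex coverage: the bags together contain {1, 2, 3, 4, 5, 6}, the full vertex set. Edge coverage: each edge of G has both endpoints in at least one bag. Running intersection: for every vertex, the bags containing it form a connected subtree. All three properties hold, so this is a valid tree decomposition of width max|bag| − 1 = 2, and hence tw(G) ≤ 2.

Yes; width 2.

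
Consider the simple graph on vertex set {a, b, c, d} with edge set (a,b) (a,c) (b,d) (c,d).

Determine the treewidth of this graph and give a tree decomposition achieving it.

Every bag has size at most 3, so the width is 3 − 1 = 2 and tw(G) ≤ 2. For the lower bound, G contains the cycle a–c–d–b–a, so G is not a forest; only forests have treewidth ≤ 1, hence tw(G) ≥ 2. The upper and lower bounds meet at 2, so that is the treewidth.

Treewidth 2.
One optimal decomposition is:
Bags: B1 = {a, c, d}  B2 = {a, b, d}
Tree: B1–B2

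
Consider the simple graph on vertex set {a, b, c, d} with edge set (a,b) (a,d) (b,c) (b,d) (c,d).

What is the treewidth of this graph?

A width-2 tree decomposition is:
Bags: B1 = {b, c, d}  B2 = {a, b, d}
Tree: B1–B2
Every bag has size at most 3, so the width is 3 − 1 = 2 and tw(G) ≤ 2. For the lower bound, the 3 vertices {b, c, d} are pairwise adjacent, and any tree decomposition puts a clique entirely inside one bag — forcing width ≥ 2. The upper and lower bounds meet at 2, so that is the treewidth.

2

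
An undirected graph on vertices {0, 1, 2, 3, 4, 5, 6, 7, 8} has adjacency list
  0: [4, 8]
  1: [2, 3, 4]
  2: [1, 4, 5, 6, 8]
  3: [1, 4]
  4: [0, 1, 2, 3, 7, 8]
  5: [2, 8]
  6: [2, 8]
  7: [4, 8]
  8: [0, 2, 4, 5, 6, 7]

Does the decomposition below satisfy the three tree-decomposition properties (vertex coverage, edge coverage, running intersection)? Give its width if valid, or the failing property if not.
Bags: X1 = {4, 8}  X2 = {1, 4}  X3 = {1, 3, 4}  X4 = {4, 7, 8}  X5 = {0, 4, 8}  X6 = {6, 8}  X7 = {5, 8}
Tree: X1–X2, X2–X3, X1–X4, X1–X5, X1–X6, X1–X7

No — vertex 2 appears in no bag.

A tree decomposition must satisfy three properties: every vertex lies in some bag; for every edge, both endpoints lie together in some bag; and for every vertex, the bags containing it form a connected subtree. Here vertex 2 appears in no bag, so the decomposition is invalid.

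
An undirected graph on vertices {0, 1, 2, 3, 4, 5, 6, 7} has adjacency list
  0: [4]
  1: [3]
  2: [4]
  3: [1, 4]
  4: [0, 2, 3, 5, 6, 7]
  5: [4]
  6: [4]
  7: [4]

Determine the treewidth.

1

A width-1 tree decomposition is:
Bags: B1 = {3, 4}  B2 = {0, 4}  B3 = {4, 5}  B4 = {4, 6}  B5 = {1, 3}  B6 = {2, 4}  B7 = {4, 7}
Tree: B1–B2, B2–B3, B3–B4, B1–B5, B1–B6, B3–B7
Each bag holds 2 vertices, so the decomposition has width 1, which upper-bounds the treewidth. G has an edge, so its treewidth is at least 1. Combining the bounds, tw(G) = 1.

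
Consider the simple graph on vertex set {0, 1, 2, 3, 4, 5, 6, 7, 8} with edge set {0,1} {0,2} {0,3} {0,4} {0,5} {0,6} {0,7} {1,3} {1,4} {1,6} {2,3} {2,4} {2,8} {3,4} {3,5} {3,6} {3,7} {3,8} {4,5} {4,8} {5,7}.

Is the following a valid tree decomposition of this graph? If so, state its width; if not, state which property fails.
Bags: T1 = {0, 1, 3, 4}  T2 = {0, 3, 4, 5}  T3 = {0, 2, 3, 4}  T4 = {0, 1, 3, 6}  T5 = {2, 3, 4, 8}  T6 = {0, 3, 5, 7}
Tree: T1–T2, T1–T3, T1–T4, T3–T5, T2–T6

Checking the three conditions: (i) the bags cover all of {0, 1, 2, 3, 4, 5, 6, 7, 8}; (ii) for each edge, some bag contains both endpoints; (iii) the bags containing any fixed vertex form a subtree. All hold, so the decomposition is valid with width 4 − 1 = 3.

Yes; width 3.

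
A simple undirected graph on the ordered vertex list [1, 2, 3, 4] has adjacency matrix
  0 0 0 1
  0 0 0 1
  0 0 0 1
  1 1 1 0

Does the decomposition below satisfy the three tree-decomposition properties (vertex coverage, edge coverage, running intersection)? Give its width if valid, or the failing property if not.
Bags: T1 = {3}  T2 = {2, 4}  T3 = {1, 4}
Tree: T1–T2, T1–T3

No — edge (4,3) lies in no bag.

A tree decomposition must satisfy three properties: every vertex lies in some bag; for every edge, both endpoints lie together in some bag; and for every vertex, the bags containing it form a connected subtree. Here edge (4,3) lies in no bag, so the decomposition is invalid.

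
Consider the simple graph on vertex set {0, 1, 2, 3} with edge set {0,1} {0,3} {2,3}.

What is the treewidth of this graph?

1

A width-1 tree decomposition is:
Bags: B1 = {0, 1}  B2 = {0, 3}  B3 = {2, 3}
Tree: B1–B2, B2–B3
Every bag has size at most 2, so the width is 2 − 1 = 1 and tw(G) ≤ 1. G has an edge, so its treewidth is at least 1. Therefore the treewidth is 1.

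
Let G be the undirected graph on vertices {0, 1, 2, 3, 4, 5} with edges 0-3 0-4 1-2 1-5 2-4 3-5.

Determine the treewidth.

A width-2 tree decomposition is:
Bags: B1 = {1, 2, 4}  B2 = {1, 4, 5}  B3 = {3, 4, 5}  B4 = {0, 3, 4}
Tree: B1–B2, B2–B3, B3–B4
The largest bag has 3 vertices, giving width 2; this decomposition certifies tw(G) ≤ 2. For the lower bound, G contains the cycle 4–2–1–5–3–0–4, so G is not a forest; only forests have treewidth ≤ 1, hence tw(G) ≥ 2. The upper and lower bounds meet at 2, so that is the treewidth.

2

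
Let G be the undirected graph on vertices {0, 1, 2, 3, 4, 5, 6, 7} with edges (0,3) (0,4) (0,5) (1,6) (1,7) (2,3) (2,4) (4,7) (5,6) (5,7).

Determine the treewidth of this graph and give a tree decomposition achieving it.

Treewidth 2.
Bags: B1 = {1, 6, 7}  B2 = {5, 6, 7}  B3 = {4, 5, 7}  B4 = {0, 4, 5}  B5 = {0, 2, 4}  B6 = {0, 2, 3}
Tree: B1–B2, B2–B3, B3–B4, B4–B5, B5–B6

The largest bag has 3 vertices, giving width 2; this decomposition certifies tw(G) ≤ 2. The edges 1–6–5–7–1 form a cycle, so G is not a tree and its treewidth is at least 2. Combining the bounds, tw(G) = 2.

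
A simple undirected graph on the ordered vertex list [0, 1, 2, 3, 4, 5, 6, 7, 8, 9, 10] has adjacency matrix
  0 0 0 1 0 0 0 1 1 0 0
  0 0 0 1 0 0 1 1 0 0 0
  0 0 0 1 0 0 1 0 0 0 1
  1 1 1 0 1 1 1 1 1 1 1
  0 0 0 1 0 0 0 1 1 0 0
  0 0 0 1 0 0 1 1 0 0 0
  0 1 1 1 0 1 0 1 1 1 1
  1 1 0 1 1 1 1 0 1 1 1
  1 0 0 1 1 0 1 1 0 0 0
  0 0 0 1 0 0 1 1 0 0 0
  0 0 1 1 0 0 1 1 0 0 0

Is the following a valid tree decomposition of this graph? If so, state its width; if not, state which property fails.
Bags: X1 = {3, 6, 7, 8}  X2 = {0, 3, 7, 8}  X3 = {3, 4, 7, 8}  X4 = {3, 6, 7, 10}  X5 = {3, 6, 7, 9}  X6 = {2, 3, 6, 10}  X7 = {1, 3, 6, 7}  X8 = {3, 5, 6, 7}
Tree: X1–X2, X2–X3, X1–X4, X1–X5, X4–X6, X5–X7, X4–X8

Yes; width 3.

Vertex coverage: the bags together contain {0, 1, 2, 3, 4, 5, 6, 7, 8, 9, 10}, the full vertex set. Edge coverage: each edge of G has both endpoints in at least one bag. Running intersection: for every vertex, the bags containing it form a connected subtree. All three properties hold, so this is a valid tree decomposition of width max|bag| − 1 = 3, and hence tw(G) ≤ 3.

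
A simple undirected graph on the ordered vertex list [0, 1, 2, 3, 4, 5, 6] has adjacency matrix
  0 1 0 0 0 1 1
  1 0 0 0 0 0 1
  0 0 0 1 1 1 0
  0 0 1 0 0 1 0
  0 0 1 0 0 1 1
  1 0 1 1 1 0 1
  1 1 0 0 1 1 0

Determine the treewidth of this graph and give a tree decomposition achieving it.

Treewidth 2.
Bags: B1 = {4, 5, 6}  B2 = {2, 4, 5}  B3 = {2, 3, 5}  B4 = {0, 5, 6}  B5 = {0, 1, 6}
Tree: B1–B2, B2–B3, B1–B4, B4–B5

Every bag has size at most 3, so the width is 3 − 1 = 2 and tw(G) ≤ 2. On the other hand G contains the 3-clique {0, 1, 6}. A clique must lie in a single bag of any decomposition, so no decomposition can have width below 2. Hence tw(G) = 2 exactly.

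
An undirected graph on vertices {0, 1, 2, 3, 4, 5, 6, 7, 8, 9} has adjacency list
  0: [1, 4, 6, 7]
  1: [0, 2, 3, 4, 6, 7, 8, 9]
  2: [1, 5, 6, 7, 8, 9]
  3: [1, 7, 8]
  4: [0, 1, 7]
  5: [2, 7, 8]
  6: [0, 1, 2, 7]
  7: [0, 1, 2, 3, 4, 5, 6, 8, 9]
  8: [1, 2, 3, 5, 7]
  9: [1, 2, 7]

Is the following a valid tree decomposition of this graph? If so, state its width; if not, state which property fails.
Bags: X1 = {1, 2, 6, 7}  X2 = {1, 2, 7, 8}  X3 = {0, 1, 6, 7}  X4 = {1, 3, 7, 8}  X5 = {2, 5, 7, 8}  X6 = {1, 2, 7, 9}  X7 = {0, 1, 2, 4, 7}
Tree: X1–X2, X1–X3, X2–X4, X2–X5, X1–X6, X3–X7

A tree decomposition must satisfy three properties: every vertex lies in some bag; for every edge, both endpoints lie together in some bag; and for every vertex, the bags containing it form a connected subtree. Here bags containing vertex 2 are not connected in the tree, so the decomposition is invalid.

No — bags containing vertex 2 are not connected in the tree.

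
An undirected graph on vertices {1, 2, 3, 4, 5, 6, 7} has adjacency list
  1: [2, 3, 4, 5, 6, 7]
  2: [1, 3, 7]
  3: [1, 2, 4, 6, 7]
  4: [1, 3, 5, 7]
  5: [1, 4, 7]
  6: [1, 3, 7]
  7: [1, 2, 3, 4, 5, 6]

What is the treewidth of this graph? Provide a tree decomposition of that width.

Each bag holds 4 vertices, so the decomposition has width 3, which upper-bounds the treewidth. For the lower bound, the 4 vertices {1, 2, 3, 7} are pairwise adjacent, and any tree decomposition puts a clique entirely inside one bag — forcing width ≥ 3. Hence tw(G) = 3 exactly.

Treewidth 3.
Bags: B1 = {1, 2, 3, 7}  B2 = {1, 3, 4, 7}  B3 = {1, 4, 5, 7}  B4 = {1, 3, 6, 7}
Tree: B1–B2, B2–B3, B1–B4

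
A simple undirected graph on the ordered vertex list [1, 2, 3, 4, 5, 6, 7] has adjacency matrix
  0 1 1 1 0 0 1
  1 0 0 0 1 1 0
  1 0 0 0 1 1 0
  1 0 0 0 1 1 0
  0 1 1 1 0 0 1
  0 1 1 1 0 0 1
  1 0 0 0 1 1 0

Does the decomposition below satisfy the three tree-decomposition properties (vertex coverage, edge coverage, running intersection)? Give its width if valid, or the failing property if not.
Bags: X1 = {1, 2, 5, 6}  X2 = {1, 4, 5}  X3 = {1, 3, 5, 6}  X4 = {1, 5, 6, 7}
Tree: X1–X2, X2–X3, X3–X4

No — edge (6,4) lies in no bag.

A tree decomposition must satisfy three properties: every vertex lies in some bag; for every edge, both endpoints lie together in some bag; and for every vertex, the bags containing it form a connected subtree. Here edge (6,4) lies in no bag, so the decomposition is invalid.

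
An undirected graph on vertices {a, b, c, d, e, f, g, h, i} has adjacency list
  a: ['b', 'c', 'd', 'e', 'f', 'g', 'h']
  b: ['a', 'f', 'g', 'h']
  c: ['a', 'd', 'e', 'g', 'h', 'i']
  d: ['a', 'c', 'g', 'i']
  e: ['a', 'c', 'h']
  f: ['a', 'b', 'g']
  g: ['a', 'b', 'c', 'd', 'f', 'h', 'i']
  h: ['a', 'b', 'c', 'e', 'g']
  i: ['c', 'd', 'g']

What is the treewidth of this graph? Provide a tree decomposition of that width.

Every bag has size at most 4, so the width is 4 − 1 = 3 and tw(G) ≤ 3. For the lower bound, the 4 vertices {a, c, d, g} are pairwise adjacent, and any tree decomposition puts a clique entirely inside one bag — forcing width ≥ 3. The upper and lower bounds meet at 3, so that is the treewidth.

Treewidth 3.
One such decomposition:
Bags: B1 = {c, d, g, i}  B2 = {a, c, d, g}  B3 = {a, c, g, h}  B4 = {a, b, g, h}  B5 = {a, c, e, h}  B6 = {a, b, f, g}
Tree: B1–B2, B2–B3, B3–B4, B3–B5, B4–B6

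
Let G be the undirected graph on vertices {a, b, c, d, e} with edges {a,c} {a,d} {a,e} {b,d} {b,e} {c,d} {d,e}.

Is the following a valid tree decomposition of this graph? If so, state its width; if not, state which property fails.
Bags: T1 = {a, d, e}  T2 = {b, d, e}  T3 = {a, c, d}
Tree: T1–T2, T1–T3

Yes; width 2.

Checking the three conditions: (i) the bags cover all of {a, b, c, d, e}; (ii) for each edge, some bag contains both endpoints; (iii) the bags containing any fixed vertex form a subtree. All hold, so the decomposition is valid with width 3 − 1 = 2.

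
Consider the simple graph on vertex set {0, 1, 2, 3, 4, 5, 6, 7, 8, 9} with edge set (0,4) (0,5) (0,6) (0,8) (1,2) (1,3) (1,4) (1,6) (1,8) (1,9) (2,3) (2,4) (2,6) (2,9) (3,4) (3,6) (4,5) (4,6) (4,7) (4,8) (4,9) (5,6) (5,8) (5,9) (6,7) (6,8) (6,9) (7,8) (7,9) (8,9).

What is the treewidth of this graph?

A width-4 tree decomposition is:
Bags: B1 = {4, 5, 6, 8, 9}  B2 = {0, 4, 5, 6, 8}  B3 = {1, 4, 6, 8, 9}  B4 = {1, 2, 4, 6, 9}  B5 = {1, 2, 3, 4, 6}  B6 = {4, 6, 7, 8, 9}
Tree: B1–B2, B1–B3, B3–B4, B4–B5, B3–B6
The largest bag has 5 vertices, giving width 4; this decomposition certifies tw(G) ≤ 4. Conversely, {0, 4, 5, 6, 8} is a clique of size 5, and the vertices of any clique must share a bag in every tree decomposition; so some bag has ≥ 5 vertices and tw(G) ≥ 4. Combining the bounds, tw(G) = 4.

4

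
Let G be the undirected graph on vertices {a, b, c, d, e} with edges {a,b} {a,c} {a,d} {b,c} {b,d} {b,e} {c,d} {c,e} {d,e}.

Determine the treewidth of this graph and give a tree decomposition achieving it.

The largest bag has 4 vertices, giving width 3; this decomposition certifies tw(G) ≤ 3. Conversely, {b, c, d, e} is a clique of size 4, and the vertices of any clique must share a bag in every tree decomposition; so some bag has ≥ 4 vertices and tw(G) ≥ 3. Combining the bounds, tw(G) = 3.

Treewidth 3.
One such decomposition:
Bags: B1 = {b, c, d, e}  B2 = {a, b, c, d}
Tree: B1–B2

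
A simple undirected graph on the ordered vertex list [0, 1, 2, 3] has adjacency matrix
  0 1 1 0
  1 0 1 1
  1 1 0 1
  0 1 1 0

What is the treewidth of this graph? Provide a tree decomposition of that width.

Every bag has size at most 3, so the width is 3 − 1 = 2 and tw(G) ≤ 2. On the other hand G contains the 3-clique {0, 1, 2}. A clique must lie in a single bag of any decomposition, so no decomposition can have width below 2. Hence tw(G) = 2 exactly.

Treewidth 2.
One optimal decomposition is:
Bags: B1 = {1, 2, 3}  B2 = {0, 1, 2}
Tree: B1–B2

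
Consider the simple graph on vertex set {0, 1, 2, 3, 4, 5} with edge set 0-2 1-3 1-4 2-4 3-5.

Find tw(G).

A width-1 tree decomposition is:
Bags: B1 = {3, 5}  B2 = {1, 3}  B3 = {1, 4}  B4 = {2, 4}  B5 = {0, 2}
Tree: B1–B2, B2–B3, B3–B4, B4–B5
Each bag holds 2 vertices, so the decomposition has width 1, which upper-bounds the treewidth. G has an edge, so its treewidth is at least 1. The upper and lower bounds meet at 1, so that is the treewidth.

1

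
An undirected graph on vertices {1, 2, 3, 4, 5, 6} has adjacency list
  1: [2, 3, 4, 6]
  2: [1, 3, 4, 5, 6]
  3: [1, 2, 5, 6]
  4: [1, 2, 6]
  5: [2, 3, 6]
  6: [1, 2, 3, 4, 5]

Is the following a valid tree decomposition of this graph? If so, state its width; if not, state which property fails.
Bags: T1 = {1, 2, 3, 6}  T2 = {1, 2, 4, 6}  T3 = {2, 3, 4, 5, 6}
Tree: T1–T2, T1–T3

A tree decomposition must satisfy three properties: every vertex lies in some bag; for every edge, both endpoints lie together in some bag; and for every vertex, the bags containing it form a connected subtree. Here bags containing vertex 4 are not connected in the tree, so the decomposition is invalid.

No — bags containing vertex 4 are not connected in the tree.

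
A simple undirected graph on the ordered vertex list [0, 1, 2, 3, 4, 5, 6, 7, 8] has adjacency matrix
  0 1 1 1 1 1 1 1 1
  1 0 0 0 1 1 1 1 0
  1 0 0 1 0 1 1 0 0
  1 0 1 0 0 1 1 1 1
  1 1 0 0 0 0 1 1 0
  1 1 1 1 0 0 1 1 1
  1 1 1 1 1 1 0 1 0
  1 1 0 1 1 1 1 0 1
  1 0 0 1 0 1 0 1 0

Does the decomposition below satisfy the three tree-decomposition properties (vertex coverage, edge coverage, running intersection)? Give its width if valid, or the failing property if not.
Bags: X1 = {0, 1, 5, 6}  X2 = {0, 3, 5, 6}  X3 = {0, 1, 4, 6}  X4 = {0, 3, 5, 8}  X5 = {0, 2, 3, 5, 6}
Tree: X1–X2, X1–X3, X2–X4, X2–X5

A tree decomposition must satisfy three properties: every vertex lies in some bag; for every edge, both endpoints lie together in some bag; and for every vertex, the bags containing it form a connected subtree. Here vertex 7 appears in no bag, so the decomposition is invalid.

No — vertex 7 appears in no bag.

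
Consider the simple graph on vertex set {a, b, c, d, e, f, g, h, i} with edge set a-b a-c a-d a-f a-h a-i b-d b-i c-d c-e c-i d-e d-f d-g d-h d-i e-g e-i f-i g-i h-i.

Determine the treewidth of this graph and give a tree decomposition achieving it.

Treewidth 3.
Bags: B1 = {c, d, e, i}  B2 = {a, c, d, i}  B3 = {a, d, h, i}  B4 = {a, b, d, i}  B5 = {a, d, f, i}  B6 = {d, e, g, i}
Tree: B1–B2, B2–B3, B2–B4, B4–B5, B1–B6

The largest bag has 4 vertices, giving width 3; this decomposition certifies tw(G) ≤ 3. Conversely, {d, e, g, i} is a clique of size 4, and the vertices of any clique must share a bag in every tree decomposition; so some bag has ≥ 4 vertices and tw(G) ≥ 3. Hence tw(G) = 3 exactly.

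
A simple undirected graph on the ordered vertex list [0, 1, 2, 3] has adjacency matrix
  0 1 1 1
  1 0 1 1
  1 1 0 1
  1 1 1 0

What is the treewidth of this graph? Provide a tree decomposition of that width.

A single bag containing all 4 vertices is trivially a valid decomposition of width 3. On the other hand G contains the 4-clique {0, 1, 2, 3}. A clique must lie in a single bag of any decomposition, so no decomposition can have width below 3. Therefore the treewidth is 3.

Treewidth 3.
One such decomposition:
Bags: B1 = {0, 1, 2, 3}
Tree: (single bag)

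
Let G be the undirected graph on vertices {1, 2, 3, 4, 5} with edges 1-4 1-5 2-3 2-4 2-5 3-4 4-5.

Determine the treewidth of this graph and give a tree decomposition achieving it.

Treewidth 2.
One optimal decomposition is:
Bags: B1 = {2, 4, 5}  B2 = {1, 4, 5}  B3 = {2, 3, 4}
Tree: B1–B2, B1–B3

The largest bag has 3 vertices, giving width 2; this decomposition certifies tw(G) ≤ 2. For the lower bound, the 3 vertices {1, 4, 5} are pairwise adjacent, and any tree decomposition puts a clique entirely inside one bag — forcing width ≥ 2. Therefore the treewidth is 2.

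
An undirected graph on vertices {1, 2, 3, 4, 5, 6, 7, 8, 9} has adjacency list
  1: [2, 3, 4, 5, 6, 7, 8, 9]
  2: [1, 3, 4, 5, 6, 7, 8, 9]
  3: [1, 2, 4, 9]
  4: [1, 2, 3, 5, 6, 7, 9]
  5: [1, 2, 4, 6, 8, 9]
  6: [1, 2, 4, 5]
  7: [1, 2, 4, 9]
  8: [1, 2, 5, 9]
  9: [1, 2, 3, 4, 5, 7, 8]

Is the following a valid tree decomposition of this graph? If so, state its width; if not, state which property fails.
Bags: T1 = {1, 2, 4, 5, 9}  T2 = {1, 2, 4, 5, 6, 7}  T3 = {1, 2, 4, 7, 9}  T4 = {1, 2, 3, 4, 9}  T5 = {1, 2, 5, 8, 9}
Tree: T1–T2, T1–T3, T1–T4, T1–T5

No — bags containing vertex 7 are not connected in the tree.

A tree decomposition must satisfy three properties: every vertex lies in some bag; for every edge, both endpoints lie together in some bag; and for every vertex, the bags containing it form a connected subtree. Here bags containing vertex 7 are not connected in the tree, so the decomposition is invalid.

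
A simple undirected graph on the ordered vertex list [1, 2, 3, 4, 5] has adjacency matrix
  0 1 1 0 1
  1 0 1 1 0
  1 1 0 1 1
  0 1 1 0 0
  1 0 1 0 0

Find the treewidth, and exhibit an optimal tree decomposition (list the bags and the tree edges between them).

The largest bag has 3 vertices, giving width 2; this decomposition certifies tw(G) ≤ 2. On the other hand G contains the 3-clique {1, 2, 3}. A clique must lie in a single bag of any decomposition, so no decomposition can have width below 2. Hence tw(G) = 2 exactly.

Treewidth 2.
Bags: B1 = {1, 3, 5}  B2 = {1, 2, 3}  B3 = {2, 3, 4}
Tree: B1–B2, B2–B3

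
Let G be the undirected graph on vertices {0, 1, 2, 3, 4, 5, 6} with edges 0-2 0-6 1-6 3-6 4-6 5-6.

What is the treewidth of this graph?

A width-1 tree decomposition is:
Bags: B1 = {5, 6}  B2 = {0, 6}  B3 = {3, 6}  B4 = {0, 2}  B5 = {4, 6}  B6 = {1, 6}
Tree: B1–B2, B2–B3, B2–B4, B2–B5, B1–B6
The largest bag has 2 vertices, giving width 1; this decomposition certifies tw(G) ≤ 1. Any graph with an edge has treewidth ≥ 1, and G has the edge 5–6. The upper and lower bounds meet at 1, so that is the treewidth.

1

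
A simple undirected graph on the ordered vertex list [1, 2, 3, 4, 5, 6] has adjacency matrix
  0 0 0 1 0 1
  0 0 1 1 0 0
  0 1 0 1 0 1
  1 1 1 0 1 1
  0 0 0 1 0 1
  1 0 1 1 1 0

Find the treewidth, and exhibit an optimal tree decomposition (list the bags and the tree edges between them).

Every bag has size at most 3, so the width is 3 − 1 = 2 and tw(G) ≤ 2. On the other hand G contains the 3-clique {2, 3, 4}. A clique must lie in a single bag of any decomposition, so no decomposition can have width below 2. Combining the bounds, tw(G) = 2.

Treewidth 2.
One optimal decomposition is:
Bags: B1 = {2, 3, 4}  B2 = {3, 4, 6}  B3 = {1, 4, 6}  B4 = {4, 5, 6}
Tree: B1–B2, B2–B3, B3–B4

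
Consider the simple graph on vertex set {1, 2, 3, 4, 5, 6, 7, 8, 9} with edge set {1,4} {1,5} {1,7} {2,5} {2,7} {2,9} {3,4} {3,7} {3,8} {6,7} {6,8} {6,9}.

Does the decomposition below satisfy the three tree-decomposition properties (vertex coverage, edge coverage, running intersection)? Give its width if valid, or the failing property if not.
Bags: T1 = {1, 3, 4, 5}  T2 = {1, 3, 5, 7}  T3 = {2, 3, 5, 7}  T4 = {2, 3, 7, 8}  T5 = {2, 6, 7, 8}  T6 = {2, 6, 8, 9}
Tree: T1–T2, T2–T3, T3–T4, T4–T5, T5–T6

Vertex coverage: the bags together contain {1, 2, 3, 4, 5, 6, 7, 8, 9}, the full vertex set. Edge coverage: each edge of G has both endpoints in at least one bag. Running intersection: for every vertex, the bags containing it form a connected subtree. All three properties hold, so this is a valid tree decomposition of width max|bag| − 1 = 3, and hence tw(G) ≤ 3.

Yes; width 3.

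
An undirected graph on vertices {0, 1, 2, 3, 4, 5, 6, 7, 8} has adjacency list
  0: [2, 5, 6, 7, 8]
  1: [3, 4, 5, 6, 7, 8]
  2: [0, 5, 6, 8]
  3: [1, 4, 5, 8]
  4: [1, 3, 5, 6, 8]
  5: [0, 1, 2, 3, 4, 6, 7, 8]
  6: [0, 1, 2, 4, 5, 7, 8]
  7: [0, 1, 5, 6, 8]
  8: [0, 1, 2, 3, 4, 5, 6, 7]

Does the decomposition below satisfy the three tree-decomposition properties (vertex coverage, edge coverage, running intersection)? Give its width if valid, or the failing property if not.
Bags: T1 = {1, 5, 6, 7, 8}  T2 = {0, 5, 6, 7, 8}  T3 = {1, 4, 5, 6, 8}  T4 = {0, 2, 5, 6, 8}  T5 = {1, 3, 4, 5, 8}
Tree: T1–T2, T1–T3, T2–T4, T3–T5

Checking the three conditions: (i) the bags cover all of {0, 1, 2, 3, 4, 5, 6, 7, 8}; (ii) for each edge, some bag contains both endpoints; (iii) the bags containing any fixed vertex form a subtree. All hold, so the decomposition is valid with width 5 − 1 = 4.

Yes; width 4.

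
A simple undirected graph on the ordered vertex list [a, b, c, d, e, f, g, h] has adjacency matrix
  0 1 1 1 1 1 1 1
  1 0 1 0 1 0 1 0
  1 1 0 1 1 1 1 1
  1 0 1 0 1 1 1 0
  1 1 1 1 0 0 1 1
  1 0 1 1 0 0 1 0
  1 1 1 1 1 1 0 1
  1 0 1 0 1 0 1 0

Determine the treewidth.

4

A width-4 tree decomposition is:
Bags: B1 = {a, c, d, f, g}  B2 = {a, c, d, e, g}  B3 = {a, b, c, e, g}  B4 = {a, c, e, g, h}
Tree: B1–B2, B2–B3, B2–B4
The largest bag has 5 vertices, giving width 4; this decomposition certifies tw(G) ≤ 4. On the other hand G contains the 5-clique {a, c, d, e, g}. A clique must lie in a single bag of any decomposition, so no decomposition can have width below 4. Hence tw(G) = 4 exactly.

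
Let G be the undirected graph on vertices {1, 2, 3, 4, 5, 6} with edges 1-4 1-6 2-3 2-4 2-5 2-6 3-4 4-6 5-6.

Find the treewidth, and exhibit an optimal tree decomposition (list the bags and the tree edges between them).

Treewidth 2.
Bags: B1 = {2, 3, 4}  B2 = {2, 4, 6}  B3 = {1, 4, 6}  B4 = {2, 5, 6}
Tree: B1–B2, B2–B3, B2–B4

Each bag holds 3 vertices, so the decomposition has width 2, which upper-bounds the treewidth. Conversely, {1, 4, 6} is a clique of size 3, and the vertices of any clique must share a bag in every tree decomposition; so some bag has ≥ 3 vertices and tw(G) ≥ 2. Therefore the treewidth is 2.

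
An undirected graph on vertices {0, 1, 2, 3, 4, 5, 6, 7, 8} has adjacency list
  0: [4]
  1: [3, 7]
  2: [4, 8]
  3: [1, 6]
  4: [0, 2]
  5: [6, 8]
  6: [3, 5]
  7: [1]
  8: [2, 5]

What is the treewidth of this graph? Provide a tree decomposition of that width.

Treewidth 1.
One optimal decomposition is:
Bags: B1 = {0, 4}  B2 = {2, 4}  B3 = {2, 8}  B4 = {5, 8}  B5 = {5, 6}  B6 = {3, 6}  B7 = {1, 3}  B8 = {1, 7}
Tree: B1–B2, B2–B3, B3–B4, B4–B5, B5–B6, B6–B7, B7–B8

Each bag holds 2 vertices, so the decomposition has width 1, which upper-bounds the treewidth. G has an edge, so its treewidth is at least 1. The upper and lower bounds meet at 1, so that is the treewidth.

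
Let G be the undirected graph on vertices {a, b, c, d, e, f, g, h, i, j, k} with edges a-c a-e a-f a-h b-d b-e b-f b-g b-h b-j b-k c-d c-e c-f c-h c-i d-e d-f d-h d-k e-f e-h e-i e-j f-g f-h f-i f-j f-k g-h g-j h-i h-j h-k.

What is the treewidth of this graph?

4

A width-4 tree decomposition is:
Bags: B1 = {b, d, e, f, h}  B2 = {c, d, e, f, h}  B3 = {b, e, f, h, j}  B4 = {b, d, f, h, k}  B5 = {c, e, f, h, i}  B6 = {a, c, e, f, h}  B7 = {b, f, g, h, j}
Tree: B1–B2, B1–B3, B1–B4, B2–B5, B5–B6, B3–B7
Each bag holds 5 vertices, so the decomposition has width 4, which upper-bounds the treewidth. On the other hand G contains the 5-clique {b, f, g, h, j}. A clique must lie in a single bag of any decomposition, so no decomposition can have width below 4. Therefore the treewidth is 4.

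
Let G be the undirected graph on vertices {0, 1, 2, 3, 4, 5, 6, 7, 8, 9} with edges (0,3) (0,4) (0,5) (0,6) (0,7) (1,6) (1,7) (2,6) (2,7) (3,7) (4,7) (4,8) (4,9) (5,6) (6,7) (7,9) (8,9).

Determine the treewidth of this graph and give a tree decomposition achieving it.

Each bag holds 3 vertices, so the decomposition has width 2, which upper-bounds the treewidth. Conversely, {4, 8, 9} is a clique of size 3, and the vertices of any clique must share a bag in every tree decomposition; so some bag has ≥ 3 vertices and tw(G) ≥ 2. Hence tw(G) = 2 exactly.

Treewidth 2.
One such decomposition:
Bags: B1 = {4, 7, 9}  B2 = {0, 4, 7}  B3 = {0, 6, 7}  B4 = {4, 8, 9}  B5 = {1, 6, 7}  B6 = {2, 6, 7}  B7 = {0, 5, 6}  B8 = {0, 3, 7}
Tree: B1–B2, B2–B3, B1–B4, B3–B5, B5–B6, B3–B7, B3–B8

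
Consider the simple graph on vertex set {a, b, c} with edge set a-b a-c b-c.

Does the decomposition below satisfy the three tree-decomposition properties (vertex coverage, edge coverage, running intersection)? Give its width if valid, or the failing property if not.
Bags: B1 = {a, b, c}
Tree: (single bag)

Yes; width 2.

Checking the three conditions: (i) the bags cover all of {a, b, c}; (ii) for each edge, some bag contains both endpoints; (iii) the bags containing any fixed vertex form a subtree. All hold, so the decomposition is valid with width 3 − 1 = 2.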